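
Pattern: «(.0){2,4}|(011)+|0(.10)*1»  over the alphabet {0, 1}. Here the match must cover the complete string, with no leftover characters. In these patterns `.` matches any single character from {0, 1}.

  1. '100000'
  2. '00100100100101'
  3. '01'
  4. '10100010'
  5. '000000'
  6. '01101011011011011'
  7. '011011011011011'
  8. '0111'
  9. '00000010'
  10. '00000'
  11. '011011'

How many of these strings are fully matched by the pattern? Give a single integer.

1. '100000' → match
2 → match
3. '01' → match
4. '10100010' → match
5. '000000' → match
6 → no match
7 → match
8. '0111' → no match
9. '00000010' → match
10. '00000' → no match
11. '011011' → match
Total matched: 8

8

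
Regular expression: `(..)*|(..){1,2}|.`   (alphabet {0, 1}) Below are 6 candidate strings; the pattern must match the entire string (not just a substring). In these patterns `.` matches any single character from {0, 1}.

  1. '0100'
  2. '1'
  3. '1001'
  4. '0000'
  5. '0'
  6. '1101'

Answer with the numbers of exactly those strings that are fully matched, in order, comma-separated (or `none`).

1 → match
2 → match
3 → match
4 → match
5 → match
6 → match

1, 2, 3, 4, 5, 6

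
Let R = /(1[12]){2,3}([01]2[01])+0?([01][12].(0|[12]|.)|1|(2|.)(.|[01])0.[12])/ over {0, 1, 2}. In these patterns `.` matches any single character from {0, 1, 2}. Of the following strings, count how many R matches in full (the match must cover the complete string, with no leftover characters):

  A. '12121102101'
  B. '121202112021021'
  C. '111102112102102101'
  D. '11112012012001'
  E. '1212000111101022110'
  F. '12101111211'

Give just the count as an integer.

3

A. '12121102101' → match
B → match
C → match
D → no match
E → no match
F. '12101111211' → no match
Total matched: 3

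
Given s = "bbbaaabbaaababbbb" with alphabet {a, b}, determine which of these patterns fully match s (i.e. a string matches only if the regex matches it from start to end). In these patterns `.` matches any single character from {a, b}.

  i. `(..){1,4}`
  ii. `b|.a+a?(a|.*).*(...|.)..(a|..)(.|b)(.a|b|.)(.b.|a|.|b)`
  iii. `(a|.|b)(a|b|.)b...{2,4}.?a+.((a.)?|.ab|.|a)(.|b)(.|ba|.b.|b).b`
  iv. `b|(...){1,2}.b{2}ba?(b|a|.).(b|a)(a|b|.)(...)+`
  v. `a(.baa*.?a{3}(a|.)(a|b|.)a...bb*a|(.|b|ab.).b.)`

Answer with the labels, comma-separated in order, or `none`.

iii

i → no match
ii → no match
iii → match
iv → no match
v → no match — must start with "a"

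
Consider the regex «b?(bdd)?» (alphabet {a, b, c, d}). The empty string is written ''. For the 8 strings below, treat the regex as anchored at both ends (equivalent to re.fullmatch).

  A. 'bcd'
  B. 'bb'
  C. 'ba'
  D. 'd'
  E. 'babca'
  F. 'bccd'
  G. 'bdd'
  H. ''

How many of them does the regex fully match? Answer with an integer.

A → no match
B → no match
C → no match
D → no match
E → no match
F → no match
G → match
H → match
Total matched: 2

2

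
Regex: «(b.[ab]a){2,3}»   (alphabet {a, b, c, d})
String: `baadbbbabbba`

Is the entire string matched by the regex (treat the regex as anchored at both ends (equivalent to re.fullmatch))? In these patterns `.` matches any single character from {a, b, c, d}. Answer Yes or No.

No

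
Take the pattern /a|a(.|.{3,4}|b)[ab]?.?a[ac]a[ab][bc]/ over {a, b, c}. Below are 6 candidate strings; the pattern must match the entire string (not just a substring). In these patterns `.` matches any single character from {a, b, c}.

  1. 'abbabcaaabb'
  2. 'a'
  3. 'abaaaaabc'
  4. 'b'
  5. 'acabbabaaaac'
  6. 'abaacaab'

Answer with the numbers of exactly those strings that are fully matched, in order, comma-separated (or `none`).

1 → match
2 → match
3 → match
4 → no match — must start with 'a'
5 → match
6 → match

1, 2, 3, 5, 6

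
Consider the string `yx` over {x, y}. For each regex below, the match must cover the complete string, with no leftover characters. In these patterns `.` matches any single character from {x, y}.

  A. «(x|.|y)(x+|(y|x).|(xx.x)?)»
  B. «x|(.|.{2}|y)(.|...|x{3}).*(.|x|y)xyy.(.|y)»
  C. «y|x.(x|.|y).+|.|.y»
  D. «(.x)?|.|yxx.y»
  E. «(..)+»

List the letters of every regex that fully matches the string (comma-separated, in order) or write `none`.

A → match
B → no match
C → no match
D → match
E → match

A, D, E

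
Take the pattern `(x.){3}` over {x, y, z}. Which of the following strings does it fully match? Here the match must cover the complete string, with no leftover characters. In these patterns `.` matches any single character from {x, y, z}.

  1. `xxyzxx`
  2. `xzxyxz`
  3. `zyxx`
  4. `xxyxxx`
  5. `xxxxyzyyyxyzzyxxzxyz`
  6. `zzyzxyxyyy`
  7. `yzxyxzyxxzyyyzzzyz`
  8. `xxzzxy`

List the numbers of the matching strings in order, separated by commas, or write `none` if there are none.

2

1. `xxyzxx` → no match
2. `xzxyxz` → match
3. `zyxx` → no match — must start with `x`
4. `xxyxxx` → no match
5 → no match
6. `zzyzxyxyyy` → no match — must start with `x`
7 → no match — must start with `x`
8. `xxzzxy` → no match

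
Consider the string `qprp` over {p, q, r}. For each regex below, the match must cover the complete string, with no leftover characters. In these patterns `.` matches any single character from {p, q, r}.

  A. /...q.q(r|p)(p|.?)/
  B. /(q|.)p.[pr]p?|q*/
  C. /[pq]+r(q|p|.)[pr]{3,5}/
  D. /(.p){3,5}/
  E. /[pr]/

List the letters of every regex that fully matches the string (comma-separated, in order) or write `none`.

A → no match
B → match
C → no match
D → no match
E → no match

B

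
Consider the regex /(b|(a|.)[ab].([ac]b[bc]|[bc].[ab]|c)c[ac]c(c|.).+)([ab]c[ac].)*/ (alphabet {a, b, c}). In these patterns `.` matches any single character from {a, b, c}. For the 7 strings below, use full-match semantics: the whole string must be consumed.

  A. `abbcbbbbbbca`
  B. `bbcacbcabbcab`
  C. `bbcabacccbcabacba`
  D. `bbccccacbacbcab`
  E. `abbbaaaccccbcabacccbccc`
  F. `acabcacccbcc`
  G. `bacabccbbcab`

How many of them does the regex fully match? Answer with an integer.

A → no match
B → match
C → no match
D → no match
E → no match
F → no match
G → no match
Total matched: 1

1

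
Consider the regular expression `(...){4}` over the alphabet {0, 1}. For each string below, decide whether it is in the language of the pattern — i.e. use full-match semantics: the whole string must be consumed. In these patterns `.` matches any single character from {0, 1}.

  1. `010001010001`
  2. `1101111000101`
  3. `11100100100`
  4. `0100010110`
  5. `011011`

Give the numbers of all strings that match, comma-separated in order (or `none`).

1

1 → match
2 → no match
3 → no match
4 → no match
5 → no match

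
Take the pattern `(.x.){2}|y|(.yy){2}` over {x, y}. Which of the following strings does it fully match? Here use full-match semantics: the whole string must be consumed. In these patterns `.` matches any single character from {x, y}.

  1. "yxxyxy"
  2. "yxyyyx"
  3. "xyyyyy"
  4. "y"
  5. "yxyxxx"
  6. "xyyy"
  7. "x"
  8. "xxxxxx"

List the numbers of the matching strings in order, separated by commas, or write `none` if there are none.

1, 3, 4, 5, 8

1 → match
2 → no match
3 → match
4 → match
5 → match
6 → no match
7 → no match
8 → match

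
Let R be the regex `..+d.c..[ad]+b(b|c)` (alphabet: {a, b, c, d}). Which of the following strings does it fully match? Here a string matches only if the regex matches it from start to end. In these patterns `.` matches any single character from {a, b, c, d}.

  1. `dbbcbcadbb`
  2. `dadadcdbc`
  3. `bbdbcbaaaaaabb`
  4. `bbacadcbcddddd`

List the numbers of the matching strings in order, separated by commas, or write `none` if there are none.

1. `dbbcbcadbb` → no match
2. `dadadcdbc` → no match
3 → match
4 → no match

3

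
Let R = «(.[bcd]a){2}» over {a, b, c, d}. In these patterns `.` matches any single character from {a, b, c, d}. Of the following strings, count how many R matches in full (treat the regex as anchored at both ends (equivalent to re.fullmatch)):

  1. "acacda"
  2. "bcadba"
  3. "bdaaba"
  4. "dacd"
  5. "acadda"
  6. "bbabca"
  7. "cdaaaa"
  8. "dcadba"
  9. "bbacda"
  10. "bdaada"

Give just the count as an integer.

8

1 → match
2 → match
3 → match
4 → no match — must end with "a"
5 → match
6 → match
7 → no match
8 → match
9 → match
10 → match
Total matched: 8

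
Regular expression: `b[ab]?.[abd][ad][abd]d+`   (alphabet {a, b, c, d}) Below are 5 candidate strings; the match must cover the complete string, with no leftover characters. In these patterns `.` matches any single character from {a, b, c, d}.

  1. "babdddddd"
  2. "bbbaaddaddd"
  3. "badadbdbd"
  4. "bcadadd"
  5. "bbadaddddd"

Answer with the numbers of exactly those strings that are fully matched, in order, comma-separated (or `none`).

1 → match
2 → no match
3 → no match
4 → match
5 → match

1, 4, 5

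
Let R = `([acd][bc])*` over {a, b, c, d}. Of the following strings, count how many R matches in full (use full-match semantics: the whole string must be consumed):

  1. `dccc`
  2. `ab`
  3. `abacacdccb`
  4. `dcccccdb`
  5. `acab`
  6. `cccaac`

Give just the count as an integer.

1 → match
2 → match
3 → match
4 → match
5 → match
6 → no match
Total matched: 5

5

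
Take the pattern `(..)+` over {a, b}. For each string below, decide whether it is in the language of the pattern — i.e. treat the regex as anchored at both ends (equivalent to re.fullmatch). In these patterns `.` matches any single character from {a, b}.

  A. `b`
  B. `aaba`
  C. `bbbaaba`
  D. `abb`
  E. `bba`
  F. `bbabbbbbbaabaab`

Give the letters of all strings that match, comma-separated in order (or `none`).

B

A → no match
B → match
C → no match
D → no match
E → no match
F → no match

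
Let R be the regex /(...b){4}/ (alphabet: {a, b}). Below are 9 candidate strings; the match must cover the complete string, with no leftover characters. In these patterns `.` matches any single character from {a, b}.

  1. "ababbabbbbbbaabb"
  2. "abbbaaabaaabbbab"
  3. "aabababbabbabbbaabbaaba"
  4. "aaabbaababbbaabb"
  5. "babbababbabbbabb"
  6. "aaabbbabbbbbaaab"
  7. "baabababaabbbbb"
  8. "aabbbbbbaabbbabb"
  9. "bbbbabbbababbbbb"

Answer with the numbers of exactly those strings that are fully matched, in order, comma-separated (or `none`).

1 → match
2 → match
3 → no match — must end with "b"
4 → match
5 → match
6 → match
7 → no match
8 → match
9 → match

1, 2, 4, 5, 6, 8, 9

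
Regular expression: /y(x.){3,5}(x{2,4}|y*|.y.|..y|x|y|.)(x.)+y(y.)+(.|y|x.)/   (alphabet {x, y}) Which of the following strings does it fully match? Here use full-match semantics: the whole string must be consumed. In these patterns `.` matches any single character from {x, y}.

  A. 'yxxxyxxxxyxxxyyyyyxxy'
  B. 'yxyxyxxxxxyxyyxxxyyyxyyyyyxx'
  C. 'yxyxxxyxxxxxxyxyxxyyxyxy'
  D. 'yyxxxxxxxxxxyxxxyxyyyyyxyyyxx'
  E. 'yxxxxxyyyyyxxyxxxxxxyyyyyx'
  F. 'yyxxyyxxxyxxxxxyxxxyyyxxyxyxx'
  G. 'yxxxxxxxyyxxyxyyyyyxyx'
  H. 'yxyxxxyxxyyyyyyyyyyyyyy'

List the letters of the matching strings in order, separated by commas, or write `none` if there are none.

A, B, C, H

A → match
B → match
C → match
D → no match — must start with 'yx'
E → no match
F → no match — must start with 'yx'
G → no match
H → match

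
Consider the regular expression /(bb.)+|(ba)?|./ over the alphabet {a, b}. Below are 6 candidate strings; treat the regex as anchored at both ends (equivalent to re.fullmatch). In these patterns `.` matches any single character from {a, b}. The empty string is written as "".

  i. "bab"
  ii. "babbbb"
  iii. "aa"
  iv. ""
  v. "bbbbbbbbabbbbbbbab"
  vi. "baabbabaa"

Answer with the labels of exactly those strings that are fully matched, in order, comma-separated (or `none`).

iv

i → no match
ii → no match
iii → no match
iv → match
v → no match
vi → no match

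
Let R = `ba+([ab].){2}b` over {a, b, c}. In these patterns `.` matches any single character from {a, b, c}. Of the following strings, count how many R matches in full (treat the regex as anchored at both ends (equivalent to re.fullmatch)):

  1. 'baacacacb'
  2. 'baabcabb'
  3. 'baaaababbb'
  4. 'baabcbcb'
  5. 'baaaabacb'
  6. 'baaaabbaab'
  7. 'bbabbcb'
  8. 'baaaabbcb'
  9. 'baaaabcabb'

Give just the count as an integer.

1 → no match
2 → match
3 → match
4 → match
5 → match
6 → match
7 → no match — must start with 'ba'
8 → match
9 → match
Total matched: 7

7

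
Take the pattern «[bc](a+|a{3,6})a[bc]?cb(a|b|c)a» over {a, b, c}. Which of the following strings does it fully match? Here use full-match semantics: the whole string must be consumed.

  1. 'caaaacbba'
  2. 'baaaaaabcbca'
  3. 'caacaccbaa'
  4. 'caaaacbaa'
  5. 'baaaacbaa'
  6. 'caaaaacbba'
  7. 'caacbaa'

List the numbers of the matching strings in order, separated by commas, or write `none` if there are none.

1, 2, 4, 5, 6, 7

1 → match
2 → match
3 → no match
4 → match
5 → match
6 → match
7 → match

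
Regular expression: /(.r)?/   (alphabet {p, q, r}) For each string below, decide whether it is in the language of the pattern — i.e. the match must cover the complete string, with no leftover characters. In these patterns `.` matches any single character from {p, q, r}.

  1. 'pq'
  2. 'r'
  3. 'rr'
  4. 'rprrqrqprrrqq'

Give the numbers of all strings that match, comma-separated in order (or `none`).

3

1. 'pq' → no match
2. 'r' → no match
3. 'rr' → match
4 → no match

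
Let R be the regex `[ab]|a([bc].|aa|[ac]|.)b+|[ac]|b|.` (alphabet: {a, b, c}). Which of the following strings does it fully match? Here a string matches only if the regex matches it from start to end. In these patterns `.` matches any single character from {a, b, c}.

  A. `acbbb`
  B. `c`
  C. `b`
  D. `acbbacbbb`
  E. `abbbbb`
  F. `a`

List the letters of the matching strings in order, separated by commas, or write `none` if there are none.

A, B, C, E, F

A → match
B → match
C → match
D → no match
E → match
F → match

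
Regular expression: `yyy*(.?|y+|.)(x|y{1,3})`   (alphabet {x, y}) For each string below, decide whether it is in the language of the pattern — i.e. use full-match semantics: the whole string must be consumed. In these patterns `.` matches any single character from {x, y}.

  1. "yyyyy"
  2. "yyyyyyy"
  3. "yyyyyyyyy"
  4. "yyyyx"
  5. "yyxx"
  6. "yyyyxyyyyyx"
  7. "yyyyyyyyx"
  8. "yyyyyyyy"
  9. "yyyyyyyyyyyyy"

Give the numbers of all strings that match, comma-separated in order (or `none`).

1, 2, 3, 4, 5, 7, 8, 9

1 → match
2 → match
3 → match
4 → match
5 → match
6 → no match
7 → match
8 → match
9 → match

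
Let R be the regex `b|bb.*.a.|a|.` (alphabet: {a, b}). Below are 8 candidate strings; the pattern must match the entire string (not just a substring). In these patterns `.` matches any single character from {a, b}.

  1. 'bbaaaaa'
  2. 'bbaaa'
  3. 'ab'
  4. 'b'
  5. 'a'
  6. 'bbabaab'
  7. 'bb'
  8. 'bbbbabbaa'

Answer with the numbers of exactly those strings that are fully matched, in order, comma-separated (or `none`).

1 → match
2 → match
3 → no match
4 → match
5 → match
6 → match
7 → no match
8 → match

1, 2, 4, 5, 6, 8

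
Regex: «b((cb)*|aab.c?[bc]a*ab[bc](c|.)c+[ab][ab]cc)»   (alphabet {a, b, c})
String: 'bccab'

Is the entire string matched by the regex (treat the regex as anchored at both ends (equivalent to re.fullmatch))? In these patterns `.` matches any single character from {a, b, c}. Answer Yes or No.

No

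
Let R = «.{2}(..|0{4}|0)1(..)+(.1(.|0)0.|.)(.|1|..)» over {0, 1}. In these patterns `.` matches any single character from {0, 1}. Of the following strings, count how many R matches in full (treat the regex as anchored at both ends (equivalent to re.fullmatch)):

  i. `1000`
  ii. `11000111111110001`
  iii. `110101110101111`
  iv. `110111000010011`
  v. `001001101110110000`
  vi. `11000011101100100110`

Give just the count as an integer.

3

i → no match
ii → no match
iii → match
iv → match
v → no match
vi → match
Total matched: 3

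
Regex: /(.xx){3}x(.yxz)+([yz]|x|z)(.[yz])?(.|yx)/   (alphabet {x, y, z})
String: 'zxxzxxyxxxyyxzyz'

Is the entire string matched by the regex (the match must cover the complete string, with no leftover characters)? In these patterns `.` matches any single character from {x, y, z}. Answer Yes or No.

Yes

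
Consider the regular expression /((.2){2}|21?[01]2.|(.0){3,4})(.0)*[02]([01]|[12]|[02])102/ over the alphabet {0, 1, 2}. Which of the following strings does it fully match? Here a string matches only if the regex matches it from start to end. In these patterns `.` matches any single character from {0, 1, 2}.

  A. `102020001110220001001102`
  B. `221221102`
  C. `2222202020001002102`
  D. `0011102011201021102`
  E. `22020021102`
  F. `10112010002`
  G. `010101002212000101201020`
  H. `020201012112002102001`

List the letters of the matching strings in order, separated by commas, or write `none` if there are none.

B, C, E

A → no match
B → match
C → match
D → no match
E → match
F → no match — must end with `102`
G → no match — must end with `102`
H → no match — must end with `102`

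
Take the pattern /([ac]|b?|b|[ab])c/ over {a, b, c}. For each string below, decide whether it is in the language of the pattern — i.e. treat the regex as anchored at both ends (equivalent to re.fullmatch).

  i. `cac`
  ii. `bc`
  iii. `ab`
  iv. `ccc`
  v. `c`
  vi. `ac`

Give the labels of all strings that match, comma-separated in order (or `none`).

i. `cac` → no match
ii. `bc` → match
iii. `ab` → no match — must end with `c`
iv. `ccc` → no match
v. `c` → match
vi. `ac` → match

ii, v, vi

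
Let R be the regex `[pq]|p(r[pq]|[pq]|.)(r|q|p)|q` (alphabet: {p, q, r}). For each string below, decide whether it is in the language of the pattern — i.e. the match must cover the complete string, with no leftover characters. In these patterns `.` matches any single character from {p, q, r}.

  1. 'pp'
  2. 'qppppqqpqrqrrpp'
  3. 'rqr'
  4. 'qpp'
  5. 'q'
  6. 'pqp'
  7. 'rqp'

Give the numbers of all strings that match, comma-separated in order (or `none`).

1. 'pp' → no match
2 → no match
3. 'rqr' → no match
4. 'qpp' → no match
5. 'q' → match
6. 'pqp' → match
7. 'rqp' → no match

5, 6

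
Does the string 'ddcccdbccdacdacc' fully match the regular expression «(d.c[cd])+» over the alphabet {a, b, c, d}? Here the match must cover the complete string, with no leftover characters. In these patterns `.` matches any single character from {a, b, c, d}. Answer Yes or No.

No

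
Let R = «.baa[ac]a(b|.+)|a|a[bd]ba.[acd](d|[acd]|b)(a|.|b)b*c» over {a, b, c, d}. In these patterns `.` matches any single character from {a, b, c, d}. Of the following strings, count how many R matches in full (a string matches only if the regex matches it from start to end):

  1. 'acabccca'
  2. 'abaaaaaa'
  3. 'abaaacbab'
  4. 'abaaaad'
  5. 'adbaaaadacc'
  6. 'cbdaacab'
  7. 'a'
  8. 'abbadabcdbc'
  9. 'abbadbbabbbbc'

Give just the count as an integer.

1 → no match
2 → match
3 → no match
4 → match
5 → no match
6 → no match
7 → match
8 → no match
9 → no match
Total matched: 3

3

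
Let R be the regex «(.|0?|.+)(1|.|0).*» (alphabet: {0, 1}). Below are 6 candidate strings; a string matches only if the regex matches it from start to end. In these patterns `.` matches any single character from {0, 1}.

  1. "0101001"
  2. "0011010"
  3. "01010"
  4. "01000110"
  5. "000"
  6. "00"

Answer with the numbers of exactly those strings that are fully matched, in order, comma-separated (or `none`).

1, 2, 3, 4, 5, 6

1 → match
2 → match
3 → match
4 → match
5 → match
6 → match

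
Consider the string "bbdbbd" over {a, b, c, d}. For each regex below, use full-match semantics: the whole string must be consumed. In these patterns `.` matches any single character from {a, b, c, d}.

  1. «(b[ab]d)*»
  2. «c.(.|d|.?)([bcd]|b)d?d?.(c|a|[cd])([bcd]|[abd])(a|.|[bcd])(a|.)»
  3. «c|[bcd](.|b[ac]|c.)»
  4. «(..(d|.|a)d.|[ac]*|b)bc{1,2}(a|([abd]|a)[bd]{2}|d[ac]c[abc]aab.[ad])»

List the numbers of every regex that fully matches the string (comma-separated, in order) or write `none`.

1 → match
2 → no match — must start with "c"
3 → no match
4 → no match

1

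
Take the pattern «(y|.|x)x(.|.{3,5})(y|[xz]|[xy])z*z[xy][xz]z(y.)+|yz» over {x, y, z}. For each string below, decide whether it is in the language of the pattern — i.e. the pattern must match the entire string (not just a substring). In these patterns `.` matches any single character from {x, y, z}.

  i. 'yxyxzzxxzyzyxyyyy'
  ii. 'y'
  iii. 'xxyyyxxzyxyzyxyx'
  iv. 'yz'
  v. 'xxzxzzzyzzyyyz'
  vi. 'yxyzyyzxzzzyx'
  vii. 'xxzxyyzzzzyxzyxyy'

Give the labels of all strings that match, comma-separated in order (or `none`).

i, iv, v, vii

i → match
ii → no match
iii → no match
iv → match
v → match
vi → no match
vii → match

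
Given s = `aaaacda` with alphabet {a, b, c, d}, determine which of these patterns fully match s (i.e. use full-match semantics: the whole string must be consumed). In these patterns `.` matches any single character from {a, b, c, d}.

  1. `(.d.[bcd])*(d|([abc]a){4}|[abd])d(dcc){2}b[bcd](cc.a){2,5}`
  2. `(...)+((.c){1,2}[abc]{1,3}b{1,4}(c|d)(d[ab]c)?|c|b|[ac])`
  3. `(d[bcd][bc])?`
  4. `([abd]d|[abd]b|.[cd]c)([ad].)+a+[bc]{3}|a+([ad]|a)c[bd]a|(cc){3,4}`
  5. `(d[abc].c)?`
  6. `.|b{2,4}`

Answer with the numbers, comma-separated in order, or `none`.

1 → no match
2 → match
3 → no match
4 → match
5 → no match
6 → no match

2, 4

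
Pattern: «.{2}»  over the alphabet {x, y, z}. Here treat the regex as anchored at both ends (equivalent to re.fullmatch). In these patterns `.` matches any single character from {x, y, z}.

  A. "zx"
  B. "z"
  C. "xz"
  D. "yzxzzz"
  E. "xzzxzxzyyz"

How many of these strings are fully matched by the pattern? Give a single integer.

2

A. "zx" → match
B. "z" → no match
C. "xz" → match
D. "yzxzzz" → no match
E. "xzzxzxzyyz" → no match
Total matched: 2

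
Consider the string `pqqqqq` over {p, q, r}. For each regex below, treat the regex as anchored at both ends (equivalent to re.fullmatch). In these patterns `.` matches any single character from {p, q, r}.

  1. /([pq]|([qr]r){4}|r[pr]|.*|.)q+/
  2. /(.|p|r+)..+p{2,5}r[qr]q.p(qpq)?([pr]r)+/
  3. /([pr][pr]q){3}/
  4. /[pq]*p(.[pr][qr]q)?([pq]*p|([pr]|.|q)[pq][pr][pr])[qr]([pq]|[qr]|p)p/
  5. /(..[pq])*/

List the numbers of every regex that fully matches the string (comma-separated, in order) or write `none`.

1 → match
2 → no match — must end with `r`
3 → no match
4 → no match — must end with `p`
5 → match

1, 5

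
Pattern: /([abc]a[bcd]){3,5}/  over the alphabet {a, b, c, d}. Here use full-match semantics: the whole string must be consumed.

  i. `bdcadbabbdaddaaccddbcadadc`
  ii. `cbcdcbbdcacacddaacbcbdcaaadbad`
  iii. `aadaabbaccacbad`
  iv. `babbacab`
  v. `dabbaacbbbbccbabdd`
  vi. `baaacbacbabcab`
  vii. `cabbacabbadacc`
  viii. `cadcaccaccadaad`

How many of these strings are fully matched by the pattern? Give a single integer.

i → no match
ii → no match
iii → match
iv → no match
v → no match
vi → no match
vii → no match
viii → match
Total matched: 2

2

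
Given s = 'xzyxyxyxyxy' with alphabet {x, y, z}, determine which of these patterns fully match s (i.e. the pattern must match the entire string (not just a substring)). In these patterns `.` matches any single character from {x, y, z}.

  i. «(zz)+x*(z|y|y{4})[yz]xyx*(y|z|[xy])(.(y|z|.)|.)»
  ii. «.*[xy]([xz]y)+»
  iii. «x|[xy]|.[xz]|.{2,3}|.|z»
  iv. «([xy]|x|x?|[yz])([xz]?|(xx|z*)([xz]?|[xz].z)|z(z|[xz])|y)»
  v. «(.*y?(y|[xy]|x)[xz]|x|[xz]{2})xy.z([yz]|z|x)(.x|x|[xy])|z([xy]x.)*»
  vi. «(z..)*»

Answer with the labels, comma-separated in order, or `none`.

ii

i → no match — must start with 'zz'
ii → match
iii → no match
iv → no match
v → no match
vi → no match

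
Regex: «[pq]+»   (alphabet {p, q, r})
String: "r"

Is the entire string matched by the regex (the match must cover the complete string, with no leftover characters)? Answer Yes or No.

No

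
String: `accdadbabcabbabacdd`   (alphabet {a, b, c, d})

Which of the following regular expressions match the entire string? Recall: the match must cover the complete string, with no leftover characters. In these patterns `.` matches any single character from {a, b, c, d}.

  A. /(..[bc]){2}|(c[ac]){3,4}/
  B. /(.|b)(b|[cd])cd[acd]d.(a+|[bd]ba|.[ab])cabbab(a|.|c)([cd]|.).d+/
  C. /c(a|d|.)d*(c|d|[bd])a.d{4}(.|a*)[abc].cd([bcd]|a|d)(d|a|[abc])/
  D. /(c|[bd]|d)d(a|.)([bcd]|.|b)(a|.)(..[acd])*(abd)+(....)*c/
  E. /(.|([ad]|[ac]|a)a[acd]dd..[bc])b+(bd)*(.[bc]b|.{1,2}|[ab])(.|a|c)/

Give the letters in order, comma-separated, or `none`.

A → no match
B → match
C → no match — must start with `c`
D → no match — must end with `c`
E → no match

B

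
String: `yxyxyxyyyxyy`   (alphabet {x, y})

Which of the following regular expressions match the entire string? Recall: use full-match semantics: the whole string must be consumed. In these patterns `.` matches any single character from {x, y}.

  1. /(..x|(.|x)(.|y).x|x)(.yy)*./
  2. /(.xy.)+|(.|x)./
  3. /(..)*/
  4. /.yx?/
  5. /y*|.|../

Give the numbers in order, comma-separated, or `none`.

1 → no match
2 → match
3 → match
4 → no match
5 → no match

2, 3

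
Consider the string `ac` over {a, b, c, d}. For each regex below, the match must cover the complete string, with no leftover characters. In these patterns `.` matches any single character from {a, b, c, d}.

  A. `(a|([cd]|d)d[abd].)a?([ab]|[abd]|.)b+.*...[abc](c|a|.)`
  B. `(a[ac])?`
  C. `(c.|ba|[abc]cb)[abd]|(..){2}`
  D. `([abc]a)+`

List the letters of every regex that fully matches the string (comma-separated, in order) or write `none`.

A → no match
B → match
C → no match
D → no match — must end with `a`

B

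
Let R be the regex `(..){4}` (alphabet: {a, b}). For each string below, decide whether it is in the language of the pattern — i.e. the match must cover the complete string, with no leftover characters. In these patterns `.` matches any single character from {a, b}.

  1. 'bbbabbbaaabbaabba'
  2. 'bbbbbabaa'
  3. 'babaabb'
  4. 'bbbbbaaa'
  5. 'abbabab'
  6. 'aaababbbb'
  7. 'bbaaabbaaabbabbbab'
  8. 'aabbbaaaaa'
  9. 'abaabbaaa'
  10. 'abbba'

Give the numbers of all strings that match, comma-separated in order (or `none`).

4

1 → no match
2 → no match
3 → no match
4 → match
5 → no match
6 → no match
7 → no match
8 → no match
9 → no match
10 → no match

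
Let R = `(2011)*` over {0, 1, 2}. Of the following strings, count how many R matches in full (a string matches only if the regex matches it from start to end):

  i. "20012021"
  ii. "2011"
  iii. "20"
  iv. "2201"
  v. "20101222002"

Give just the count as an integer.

1

i → no match
ii → match
iii → no match
iv → no match
v → no match
Total matched: 1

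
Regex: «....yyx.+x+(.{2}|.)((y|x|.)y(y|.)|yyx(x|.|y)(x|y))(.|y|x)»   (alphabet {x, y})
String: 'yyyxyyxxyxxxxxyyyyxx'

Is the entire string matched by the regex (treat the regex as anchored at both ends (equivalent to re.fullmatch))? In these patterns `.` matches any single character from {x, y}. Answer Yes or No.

Yes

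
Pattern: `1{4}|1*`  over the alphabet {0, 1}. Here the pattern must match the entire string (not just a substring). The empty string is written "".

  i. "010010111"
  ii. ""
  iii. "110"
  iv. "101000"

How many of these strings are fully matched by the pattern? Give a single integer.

1

i → no match
ii → match
iii → no match
iv → no match
Total matched: 1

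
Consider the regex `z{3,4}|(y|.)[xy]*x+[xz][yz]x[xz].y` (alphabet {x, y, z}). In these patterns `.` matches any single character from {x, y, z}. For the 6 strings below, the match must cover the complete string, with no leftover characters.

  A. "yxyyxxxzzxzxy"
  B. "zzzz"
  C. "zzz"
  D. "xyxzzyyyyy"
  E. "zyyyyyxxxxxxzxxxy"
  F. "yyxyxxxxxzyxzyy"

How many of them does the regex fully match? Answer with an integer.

5

A → match
B → match
C → match
D → no match
E → match
F → match
Total matched: 5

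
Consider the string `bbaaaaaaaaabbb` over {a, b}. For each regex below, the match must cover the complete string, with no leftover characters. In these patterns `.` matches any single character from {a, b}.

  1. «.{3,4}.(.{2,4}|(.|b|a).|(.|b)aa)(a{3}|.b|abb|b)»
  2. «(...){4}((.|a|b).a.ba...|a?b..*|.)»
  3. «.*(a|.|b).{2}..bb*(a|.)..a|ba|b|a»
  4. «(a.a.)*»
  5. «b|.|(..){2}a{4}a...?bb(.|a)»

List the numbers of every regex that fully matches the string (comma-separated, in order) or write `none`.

1 → no match
2 → match
3 → no match
4 → no match
5 → match

2, 5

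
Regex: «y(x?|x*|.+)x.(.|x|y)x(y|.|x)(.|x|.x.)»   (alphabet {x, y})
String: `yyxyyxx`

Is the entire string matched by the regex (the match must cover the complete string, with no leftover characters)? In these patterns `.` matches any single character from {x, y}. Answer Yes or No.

No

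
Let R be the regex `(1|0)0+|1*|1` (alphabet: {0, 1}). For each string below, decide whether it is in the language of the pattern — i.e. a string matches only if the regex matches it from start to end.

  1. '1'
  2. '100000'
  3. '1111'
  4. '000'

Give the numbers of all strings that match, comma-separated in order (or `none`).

1, 2, 3, 4

1 → match
2 → match
3 → match
4 → match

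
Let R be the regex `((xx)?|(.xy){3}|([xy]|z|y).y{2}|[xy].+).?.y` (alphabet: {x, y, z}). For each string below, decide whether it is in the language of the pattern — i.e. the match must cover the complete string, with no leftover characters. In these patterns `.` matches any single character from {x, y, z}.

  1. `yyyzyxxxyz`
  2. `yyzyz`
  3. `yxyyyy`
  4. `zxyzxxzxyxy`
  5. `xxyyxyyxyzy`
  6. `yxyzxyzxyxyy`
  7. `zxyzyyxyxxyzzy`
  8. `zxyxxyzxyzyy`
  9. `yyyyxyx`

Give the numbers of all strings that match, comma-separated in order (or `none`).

1 → no match — must end with `y`
2 → no match — must end with `y`
3 → match
4 → no match
5 → match
6 → match
7 → no match
8 → match
9 → no match — must end with `y`

3, 5, 6, 8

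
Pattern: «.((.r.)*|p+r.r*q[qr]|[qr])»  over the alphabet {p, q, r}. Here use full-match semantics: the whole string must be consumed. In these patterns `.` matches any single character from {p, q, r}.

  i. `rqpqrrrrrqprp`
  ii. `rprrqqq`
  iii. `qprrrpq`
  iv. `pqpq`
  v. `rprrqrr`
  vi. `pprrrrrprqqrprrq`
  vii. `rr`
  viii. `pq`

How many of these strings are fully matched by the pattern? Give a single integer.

i → no match
ii. `rprrqqq` → no match
iii. `qprrrpq` → no match
iv. `pqpq` → no match
v. `rprrqrr` → match
vi → match
vii. `rr` → match
viii. `pq` → match
Total matched: 4

4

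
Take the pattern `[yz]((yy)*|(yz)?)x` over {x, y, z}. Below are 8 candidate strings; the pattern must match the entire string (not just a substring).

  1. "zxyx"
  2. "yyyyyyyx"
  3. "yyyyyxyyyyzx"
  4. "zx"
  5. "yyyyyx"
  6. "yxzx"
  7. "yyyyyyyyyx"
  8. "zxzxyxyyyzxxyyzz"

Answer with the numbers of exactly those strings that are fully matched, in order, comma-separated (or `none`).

2, 4, 5, 7

1 → no match
2 → match
3 → no match
4 → match
5 → match
6 → no match
7 → match
8 → no match — must end with "x"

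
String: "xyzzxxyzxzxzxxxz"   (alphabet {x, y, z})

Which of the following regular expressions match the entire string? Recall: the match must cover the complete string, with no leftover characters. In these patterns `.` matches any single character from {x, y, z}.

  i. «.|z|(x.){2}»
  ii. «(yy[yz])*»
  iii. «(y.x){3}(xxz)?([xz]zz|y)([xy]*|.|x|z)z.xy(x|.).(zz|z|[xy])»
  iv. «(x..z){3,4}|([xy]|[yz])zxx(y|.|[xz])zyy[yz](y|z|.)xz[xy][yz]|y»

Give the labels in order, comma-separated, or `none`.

iv

i → no match
ii → no match
iii → no match — must start with "y"
iv → match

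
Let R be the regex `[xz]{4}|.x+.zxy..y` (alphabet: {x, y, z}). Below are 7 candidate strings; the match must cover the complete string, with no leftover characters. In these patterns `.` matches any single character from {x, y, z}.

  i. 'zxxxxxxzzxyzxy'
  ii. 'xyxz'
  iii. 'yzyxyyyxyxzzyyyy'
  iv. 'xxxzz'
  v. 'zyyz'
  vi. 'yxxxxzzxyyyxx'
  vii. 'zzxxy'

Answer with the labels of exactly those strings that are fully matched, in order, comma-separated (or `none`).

i

i → match
ii → no match
iii → no match
iv → no match
v → no match
vi → no match
vii → no match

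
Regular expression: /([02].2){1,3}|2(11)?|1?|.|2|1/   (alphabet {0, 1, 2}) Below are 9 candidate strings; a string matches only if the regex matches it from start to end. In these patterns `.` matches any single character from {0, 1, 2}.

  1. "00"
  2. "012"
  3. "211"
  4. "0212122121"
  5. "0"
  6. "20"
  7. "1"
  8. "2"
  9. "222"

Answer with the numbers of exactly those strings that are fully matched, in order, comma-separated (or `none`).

2, 3, 5, 7, 8, 9

1. "00" → no match
2. "012" → match
3. "211" → match
4. "0212122121" → no match
5. "0" → match
6. "20" → no match
7. "1" → match
8. "2" → match
9. "222" → match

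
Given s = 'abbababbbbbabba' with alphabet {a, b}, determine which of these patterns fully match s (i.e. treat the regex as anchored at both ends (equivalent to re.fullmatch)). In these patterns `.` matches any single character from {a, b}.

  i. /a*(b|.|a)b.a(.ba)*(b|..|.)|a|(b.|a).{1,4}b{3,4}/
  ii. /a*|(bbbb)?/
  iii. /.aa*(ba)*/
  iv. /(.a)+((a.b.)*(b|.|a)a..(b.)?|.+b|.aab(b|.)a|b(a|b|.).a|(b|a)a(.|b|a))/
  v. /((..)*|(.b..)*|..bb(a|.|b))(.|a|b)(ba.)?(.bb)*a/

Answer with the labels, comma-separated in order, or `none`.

v

i → no match
ii → no match
iii → no match
iv → no match
v → match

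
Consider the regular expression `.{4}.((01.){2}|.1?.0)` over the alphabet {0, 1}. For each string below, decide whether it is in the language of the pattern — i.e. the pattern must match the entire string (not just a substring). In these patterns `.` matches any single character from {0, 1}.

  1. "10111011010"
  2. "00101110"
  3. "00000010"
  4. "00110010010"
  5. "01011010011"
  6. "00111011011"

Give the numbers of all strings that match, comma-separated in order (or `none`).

1 → match
2 → match
3 → match
4 → match
5 → match
6 → match

1, 2, 3, 4, 5, 6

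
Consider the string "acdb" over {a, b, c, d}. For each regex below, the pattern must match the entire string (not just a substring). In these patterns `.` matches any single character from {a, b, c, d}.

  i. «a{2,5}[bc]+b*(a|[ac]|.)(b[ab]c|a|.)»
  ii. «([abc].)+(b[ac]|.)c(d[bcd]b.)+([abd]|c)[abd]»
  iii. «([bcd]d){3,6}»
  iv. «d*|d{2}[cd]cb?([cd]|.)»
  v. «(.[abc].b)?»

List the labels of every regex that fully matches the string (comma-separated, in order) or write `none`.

v

i → no match
ii → no match
iii → no match — must end with "d"
iv → no match
v → match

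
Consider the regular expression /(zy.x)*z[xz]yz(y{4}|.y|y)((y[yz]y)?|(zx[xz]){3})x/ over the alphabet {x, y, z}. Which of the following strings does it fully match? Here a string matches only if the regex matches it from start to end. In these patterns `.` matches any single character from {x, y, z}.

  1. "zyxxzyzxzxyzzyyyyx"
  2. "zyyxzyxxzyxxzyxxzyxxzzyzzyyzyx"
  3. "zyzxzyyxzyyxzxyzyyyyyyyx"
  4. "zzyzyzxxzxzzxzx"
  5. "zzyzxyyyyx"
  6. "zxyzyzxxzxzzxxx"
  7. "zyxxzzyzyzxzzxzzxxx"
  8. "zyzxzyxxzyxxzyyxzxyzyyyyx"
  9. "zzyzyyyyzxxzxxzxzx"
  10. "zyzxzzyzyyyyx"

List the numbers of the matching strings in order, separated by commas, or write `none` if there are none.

1 → match
2 → match
3 → match
4 → match
5 → match
6 → match
7 → match
8 → match
9 → match
10 → match

1, 2, 3, 4, 5, 6, 7, 8, 9, 10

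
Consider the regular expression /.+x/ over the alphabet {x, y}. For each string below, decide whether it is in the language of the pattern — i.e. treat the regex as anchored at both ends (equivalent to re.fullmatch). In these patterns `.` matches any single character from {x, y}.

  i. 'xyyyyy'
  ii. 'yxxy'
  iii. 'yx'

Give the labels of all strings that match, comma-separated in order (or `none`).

iii

i → no match — must end with 'x'
ii → no match — must end with 'x'
iii → match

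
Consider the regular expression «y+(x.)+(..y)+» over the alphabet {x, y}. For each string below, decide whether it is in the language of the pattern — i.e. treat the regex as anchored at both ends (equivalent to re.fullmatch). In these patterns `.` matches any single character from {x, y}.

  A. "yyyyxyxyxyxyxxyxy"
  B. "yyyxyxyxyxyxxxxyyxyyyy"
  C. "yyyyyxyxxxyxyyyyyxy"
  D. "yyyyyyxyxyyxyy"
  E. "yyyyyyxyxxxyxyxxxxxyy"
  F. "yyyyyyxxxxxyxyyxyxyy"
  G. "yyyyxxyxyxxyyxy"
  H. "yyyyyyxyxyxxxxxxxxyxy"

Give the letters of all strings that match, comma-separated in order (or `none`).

A, B, C, D, E, F, G, H

A → match
B → match
C → match
D → match
E → match
F → match
G → match
H → match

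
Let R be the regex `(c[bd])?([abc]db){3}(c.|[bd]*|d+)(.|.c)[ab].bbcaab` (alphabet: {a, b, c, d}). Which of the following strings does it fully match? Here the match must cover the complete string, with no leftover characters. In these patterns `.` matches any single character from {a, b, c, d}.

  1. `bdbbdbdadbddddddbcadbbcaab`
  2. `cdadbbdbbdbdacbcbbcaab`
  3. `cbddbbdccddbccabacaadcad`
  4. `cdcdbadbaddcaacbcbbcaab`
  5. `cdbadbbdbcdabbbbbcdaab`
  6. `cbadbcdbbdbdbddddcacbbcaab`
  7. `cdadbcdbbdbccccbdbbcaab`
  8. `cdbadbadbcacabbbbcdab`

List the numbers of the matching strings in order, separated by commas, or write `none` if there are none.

1 → no match
2 → match
3 → no match — must end with `bbcaab`
4 → no match
5 → no match — must end with `bbcaab`
6 → match
7 → match
8 → no match — must end with `bbcaab`

2, 6, 7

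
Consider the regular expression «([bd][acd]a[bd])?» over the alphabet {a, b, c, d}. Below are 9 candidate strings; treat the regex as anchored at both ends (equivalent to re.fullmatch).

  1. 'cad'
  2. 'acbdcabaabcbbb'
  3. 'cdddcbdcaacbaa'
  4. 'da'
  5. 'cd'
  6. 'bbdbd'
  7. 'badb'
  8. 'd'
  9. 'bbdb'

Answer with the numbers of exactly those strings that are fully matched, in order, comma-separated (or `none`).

none

1 → no match
2 → no match
3 → no match
4 → no match
5 → no match
6 → no match
7 → no match
8 → no match
9 → no match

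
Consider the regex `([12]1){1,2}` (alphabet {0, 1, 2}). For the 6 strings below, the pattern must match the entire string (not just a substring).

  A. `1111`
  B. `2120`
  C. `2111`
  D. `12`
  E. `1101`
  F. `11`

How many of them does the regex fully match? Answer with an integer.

3

A. `1111` → match
B. `2120` → no match — must end with `1`
C. `2111` → match
D. `12` → no match — must end with `1`
E. `1101` → no match
F. `11` → match
Total matched: 3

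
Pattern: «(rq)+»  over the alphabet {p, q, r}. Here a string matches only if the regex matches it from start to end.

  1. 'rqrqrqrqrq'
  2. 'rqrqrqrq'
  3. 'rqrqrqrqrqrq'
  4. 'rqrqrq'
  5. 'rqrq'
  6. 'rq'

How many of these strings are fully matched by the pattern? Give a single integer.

6

1 → match
2 → match
3 → match
4 → match
5 → match
6 → match
Total matched: 6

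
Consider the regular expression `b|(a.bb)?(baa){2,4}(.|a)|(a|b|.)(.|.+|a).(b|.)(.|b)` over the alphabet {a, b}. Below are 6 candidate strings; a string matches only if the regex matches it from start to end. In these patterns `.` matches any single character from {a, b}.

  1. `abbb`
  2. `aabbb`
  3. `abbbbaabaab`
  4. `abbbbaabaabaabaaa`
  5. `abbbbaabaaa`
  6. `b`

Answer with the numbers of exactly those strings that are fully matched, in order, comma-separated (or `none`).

2, 3, 4, 5, 6

1. `abbb` → no match
2. `aabbb` → match
3. `abbbbaabaab` → match
4 → match
5. `abbbbaabaaa` → match
6. `b` → match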